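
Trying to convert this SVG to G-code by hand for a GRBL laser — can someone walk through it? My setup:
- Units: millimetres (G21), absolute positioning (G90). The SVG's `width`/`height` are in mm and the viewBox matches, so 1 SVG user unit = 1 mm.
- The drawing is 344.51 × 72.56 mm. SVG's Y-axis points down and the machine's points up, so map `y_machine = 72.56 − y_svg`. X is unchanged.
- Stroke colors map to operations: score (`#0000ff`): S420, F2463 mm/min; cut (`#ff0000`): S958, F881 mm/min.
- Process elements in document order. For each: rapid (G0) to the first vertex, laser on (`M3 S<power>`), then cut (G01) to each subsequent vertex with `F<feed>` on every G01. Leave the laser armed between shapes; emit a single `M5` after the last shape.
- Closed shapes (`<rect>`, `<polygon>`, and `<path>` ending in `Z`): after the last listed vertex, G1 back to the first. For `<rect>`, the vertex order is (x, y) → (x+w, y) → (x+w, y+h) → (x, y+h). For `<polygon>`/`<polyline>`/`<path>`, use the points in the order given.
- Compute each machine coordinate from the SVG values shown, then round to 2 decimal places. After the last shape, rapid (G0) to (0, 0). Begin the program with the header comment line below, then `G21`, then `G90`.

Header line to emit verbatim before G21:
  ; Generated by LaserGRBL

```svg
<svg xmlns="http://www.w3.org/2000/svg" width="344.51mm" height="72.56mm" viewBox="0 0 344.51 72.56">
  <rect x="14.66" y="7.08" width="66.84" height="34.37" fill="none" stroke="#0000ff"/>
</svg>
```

viewBox `0 0 344.51 72.56` with mm width/height → 1 unit = 1 mm. Flip: y_m = 72.56 − y_svg.

**Shape 1** — `<rect>` rectangle, stroke `#0000ff` → score (S420, F2463). Machine vertices: (14.66,65.48) → (81.50,65.48) → (81.50,31.11) → (14.66,31.11) → (14.66,65.48). Closed: final G1 returns to the first vertex.

; Generated by LaserGRBL
G21
G90
G0 X14.66 Y65.48
M3 S420
G01 X81.50 Y65.48 F2463
G01 X81.50 Y31.11 F2463
G01 X14.66 Y31.11 F2463
G01 X14.66 Y65.48 F2463
M5
G0 X0.00 Y0.00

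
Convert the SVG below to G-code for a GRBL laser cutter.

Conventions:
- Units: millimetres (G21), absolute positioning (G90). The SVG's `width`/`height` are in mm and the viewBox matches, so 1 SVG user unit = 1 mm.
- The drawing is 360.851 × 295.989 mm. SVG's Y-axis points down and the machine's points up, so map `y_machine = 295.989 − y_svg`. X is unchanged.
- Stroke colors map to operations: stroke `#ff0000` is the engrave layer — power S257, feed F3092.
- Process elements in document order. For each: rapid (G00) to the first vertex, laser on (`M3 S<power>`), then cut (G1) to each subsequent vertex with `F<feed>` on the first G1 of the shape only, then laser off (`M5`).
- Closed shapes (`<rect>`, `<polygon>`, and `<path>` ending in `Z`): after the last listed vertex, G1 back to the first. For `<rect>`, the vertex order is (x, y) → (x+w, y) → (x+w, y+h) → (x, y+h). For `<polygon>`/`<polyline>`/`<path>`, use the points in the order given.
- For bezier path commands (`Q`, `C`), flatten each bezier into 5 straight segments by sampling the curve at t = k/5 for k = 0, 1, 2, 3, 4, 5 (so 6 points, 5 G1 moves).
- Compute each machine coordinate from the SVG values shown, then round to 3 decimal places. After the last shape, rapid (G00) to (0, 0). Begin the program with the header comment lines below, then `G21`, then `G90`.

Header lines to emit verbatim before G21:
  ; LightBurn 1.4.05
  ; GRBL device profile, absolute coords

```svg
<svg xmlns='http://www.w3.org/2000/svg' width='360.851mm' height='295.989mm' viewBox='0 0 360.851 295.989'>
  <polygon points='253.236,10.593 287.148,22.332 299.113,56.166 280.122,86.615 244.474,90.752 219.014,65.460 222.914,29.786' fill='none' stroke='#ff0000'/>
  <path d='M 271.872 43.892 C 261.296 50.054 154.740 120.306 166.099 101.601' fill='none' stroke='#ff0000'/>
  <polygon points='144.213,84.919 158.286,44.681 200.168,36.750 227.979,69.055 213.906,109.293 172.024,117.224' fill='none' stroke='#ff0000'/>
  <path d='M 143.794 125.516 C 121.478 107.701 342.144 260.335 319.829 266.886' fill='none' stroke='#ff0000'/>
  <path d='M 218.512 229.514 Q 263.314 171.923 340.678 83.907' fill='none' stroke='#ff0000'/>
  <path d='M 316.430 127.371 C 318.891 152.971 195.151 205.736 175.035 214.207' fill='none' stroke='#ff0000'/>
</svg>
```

; LightBurn 1.4.05
; GRBL device profile, absolute coords
G21
G90
G00 X253.236 Y285.396
M3 S257
G1 X287.148 Y273.657 F3092
G1 X299.113 Y239.823
G1 X280.122 Y209.374
G1 X244.474 Y205.237
G1 X219.014 Y230.529
G1 X222.914 Y266.203
G1 X253.236 Y285.396
M5
G00 X271.872 Y252.097
M3 S257
G1 X255.720 Y241.933 F3092
G1 X226.800 Y223.734
G1 X195.378 Y204.846
G1 X171.722 Y192.615
G1 X166.099 Y194.388
M5
G00 X144.213 Y211.070
M3 S257
G1 X158.286 Y251.308 F3092
G1 X200.168 Y259.239
G1 X227.979 Y226.934
G1 X213.906 Y186.696
G1 X172.024 Y178.765
G1 X144.213 Y211.070
M5
G00 X143.794 Y170.473
M3 S257
G1 X155.675 Y163.240 F3092
G1 X202.545 Y130.294
G1 X261.078 Y86.826
G1 X307.948 Y48.031
G1 X319.829 Y29.103
M5
G00 X218.512 Y66.475
M3 S257
G1 X237.735 Y90.728 F3092
G1 X259.564 Y117.416
G1 X283.997 Y146.537
G1 X311.035 Y178.093
G1 X340.678 Y212.082
M5
G00 X316.430 Y168.618
M3 S257
G1 X304.601 Y150.570 F3092
G1 X273.516 Y129.432
G1 X234.205 Y108.635
G1 X197.701 Y91.608
G1 X175.035 Y81.782
M5
G00 X0.000 Y0.000

Since the viewBox matches the mm dimensions, user units are millimetres directly. The only transform is the Y-flip y_m = 295.989 − y_svg.

Shape 1 is a regular polygon drawn with `<polygon>`. Its stroke #ff0000 means engrave at S257, F3092. After flipping Y the toolpath is (253.236,285.396) → (287.148,273.657) → (299.113,239.823) → (280.122,209.374) → (244.474,205.237) → (219.014,230.529) → (222.914,266.203) → (253.236,285.396), returning to the start.

Shape 2 is a cubic bezier drawn with `<path>`. Its stroke #ff0000 means engrave at S257, F3092. After flipping Y the toolpath is (271.872,252.097) → (255.720,241.933) → (226.800,223.734) → (195.378,204.846) → (171.722,192.615) → (166.099,194.388).

Shape 3 is a regular polygon drawn with `<polygon>`. Its stroke #ff0000 means engrave at S257, F3092. After flipping Y the toolpath is (144.213,211.070) → (158.286,251.308) → (200.168,259.239) → (227.979,226.934) → (213.906,186.696) → (172.024,178.765) → (144.213,211.070), returning to the start.

Shape 4 is a cubic bezier drawn with `<path>`. Its stroke #ff0000 means engrave at S257, F3092. After flipping Y the toolpath is (143.794,170.473) → (155.675,163.240) → (202.545,130.294) → (261.078,86.826) → (307.948,48.031) → (319.829,29.103).

Shape 5 is a quadratic bezier drawn with `<path>`. Its stroke #ff0000 means engrave at S257, F3092. After flipping Y the toolpath is (218.512,66.475) → (237.735,90.728) → (259.564,117.416) → (283.997,146.537) → (311.035,178.093) → (340.678,212.082).

Shape 6 is a cubic bezier drawn with `<path>`. Its stroke #ff0000 means engrave at S257, F3092. After flipping Y the toolpath is (316.430,168.618) → (304.601,150.570) → (273.516,129.432) → (234.205,108.635) → (197.701,91.608) → (175.035,81.782).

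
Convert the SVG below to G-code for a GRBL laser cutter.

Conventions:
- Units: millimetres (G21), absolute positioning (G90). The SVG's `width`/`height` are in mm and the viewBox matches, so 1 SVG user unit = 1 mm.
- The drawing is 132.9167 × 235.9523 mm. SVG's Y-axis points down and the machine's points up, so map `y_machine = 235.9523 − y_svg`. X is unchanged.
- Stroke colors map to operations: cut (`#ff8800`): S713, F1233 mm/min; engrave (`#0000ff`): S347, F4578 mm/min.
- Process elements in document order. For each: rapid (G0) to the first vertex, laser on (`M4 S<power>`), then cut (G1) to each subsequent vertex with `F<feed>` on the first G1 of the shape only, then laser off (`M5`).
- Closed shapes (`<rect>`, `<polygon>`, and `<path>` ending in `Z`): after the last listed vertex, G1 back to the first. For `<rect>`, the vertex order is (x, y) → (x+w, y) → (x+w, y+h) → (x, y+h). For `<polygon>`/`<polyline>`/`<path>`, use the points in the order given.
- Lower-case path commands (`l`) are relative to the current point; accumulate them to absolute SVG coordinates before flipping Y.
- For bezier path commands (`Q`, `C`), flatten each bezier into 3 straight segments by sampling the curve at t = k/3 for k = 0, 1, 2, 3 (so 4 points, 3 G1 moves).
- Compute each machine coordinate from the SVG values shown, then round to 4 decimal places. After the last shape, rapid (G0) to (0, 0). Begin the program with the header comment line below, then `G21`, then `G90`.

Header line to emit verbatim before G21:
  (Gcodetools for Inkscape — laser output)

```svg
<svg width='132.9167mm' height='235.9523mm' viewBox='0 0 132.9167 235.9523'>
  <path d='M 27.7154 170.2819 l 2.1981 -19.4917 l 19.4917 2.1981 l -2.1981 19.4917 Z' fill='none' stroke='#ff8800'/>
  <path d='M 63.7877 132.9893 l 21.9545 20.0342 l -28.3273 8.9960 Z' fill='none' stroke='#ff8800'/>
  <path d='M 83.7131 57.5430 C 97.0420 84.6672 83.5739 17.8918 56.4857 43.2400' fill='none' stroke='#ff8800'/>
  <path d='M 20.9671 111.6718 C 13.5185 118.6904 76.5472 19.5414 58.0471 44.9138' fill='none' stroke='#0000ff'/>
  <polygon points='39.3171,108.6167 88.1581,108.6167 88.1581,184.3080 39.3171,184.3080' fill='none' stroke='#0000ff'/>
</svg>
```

(Gcodetools for Inkscape — laser output)
G21
G90
G0 X27.7154 Y65.6704
M4 S713
G1 X29.9135 Y85.1621 F1233
G1 X49.4052 Y82.9640
G1 X47.2071 Y63.4723
G1 X27.7154 Y65.6704
M5
G0 X63.7877 Y102.9630
M4 S713
G1 X85.7422 Y82.9288 F1233
G1 X57.4149 Y73.9328
G1 X63.7877 Y102.9630
M5
G0 X83.7131 Y178.4093
M4 S713
G1 X88.5977 Y175.6952 F1233
G1 X78.5458 Y194.2424
G1 X56.4857 Y192.7123
M5
G0 X20.9671 Y124.2805
M4 S347
G1 X31.3811 Y144.1071 F4578
G1 X55.0008 Y183.4478
G1 X58.0471 Y191.0385
M5
G0 X39.3171 Y127.3356
M4 S347
G1 X88.1581 Y127.3356 F4578
G1 X88.1581 Y51.6443
G1 X39.3171 Y51.6443
G1 X39.3171 Y127.3356
M5
G0 X0.0000 Y0.0000

Since the viewBox matches the mm dimensions, user units are millimetres directly. The only transform is the Y-flip y_m = 235.9523 − y_svg.

Shape 1 is a regular polygon drawn with `<path>`. Its stroke #ff8800 means cut at S713, F1233. After flipping Y the toolpath is (27.7154,65.6704) → (29.9135,85.1621) → (49.4052,82.9640) → (47.2071,63.4723) → (27.7154,65.6704), returning to the start.

Shape 2 is a regular polygon drawn with `<path>`. Its stroke #ff8800 means cut at S713, F1233. After flipping Y the toolpath is (63.7877,102.9630) → (85.7422,82.9288) → (57.4149,73.9328) → (63.7877,102.9630), returning to the start.

Shape 3 is a cubic bezier drawn with `<path>`. Its stroke #ff8800 means cut at S713, F1233. After flipping Y the toolpath is (83.7131,178.4093) → (88.5977,175.6952) → (78.5458,194.2424) → (56.4857,192.7123).

Shape 4 is a cubic bezier drawn with `<path>`. Its stroke #0000ff means engrave at S347, F4578. After flipping Y the toolpath is (20.9671,124.2805) → (31.3811,144.1071) → (55.0008,183.4478) → (58.0471,191.0385).

Shape 5 is a rectangle drawn with `<polygon>`. Its stroke #0000ff means engrave at S347, F4578. After flipping Y the toolpath is (39.3171,127.3356) → (88.1581,127.3356) → (88.1581,51.6443) → (39.3171,51.6443) → (39.3171,127.3356), returning to the start.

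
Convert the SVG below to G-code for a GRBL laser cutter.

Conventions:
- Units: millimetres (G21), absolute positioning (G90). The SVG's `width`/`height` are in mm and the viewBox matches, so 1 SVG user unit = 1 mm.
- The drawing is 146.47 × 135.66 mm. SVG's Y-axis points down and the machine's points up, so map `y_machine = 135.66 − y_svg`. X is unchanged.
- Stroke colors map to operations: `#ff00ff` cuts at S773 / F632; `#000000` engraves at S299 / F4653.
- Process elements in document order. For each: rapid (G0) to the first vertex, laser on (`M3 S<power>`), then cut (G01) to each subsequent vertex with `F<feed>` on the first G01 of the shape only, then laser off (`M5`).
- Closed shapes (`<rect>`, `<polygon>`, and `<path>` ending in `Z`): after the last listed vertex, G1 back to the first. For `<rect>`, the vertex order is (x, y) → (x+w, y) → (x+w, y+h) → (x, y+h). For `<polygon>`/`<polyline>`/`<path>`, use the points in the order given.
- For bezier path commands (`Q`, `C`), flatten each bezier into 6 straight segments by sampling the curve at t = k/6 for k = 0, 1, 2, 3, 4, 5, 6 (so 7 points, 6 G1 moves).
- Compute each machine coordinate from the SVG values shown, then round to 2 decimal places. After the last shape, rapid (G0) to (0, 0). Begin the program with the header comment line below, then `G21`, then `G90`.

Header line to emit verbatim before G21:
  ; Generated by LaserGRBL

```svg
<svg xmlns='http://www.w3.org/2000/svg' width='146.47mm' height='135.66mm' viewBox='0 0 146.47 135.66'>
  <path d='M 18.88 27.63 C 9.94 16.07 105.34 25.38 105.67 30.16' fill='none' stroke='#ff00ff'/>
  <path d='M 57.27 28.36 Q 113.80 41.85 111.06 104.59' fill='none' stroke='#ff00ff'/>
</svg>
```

; Generated by LaserGRBL
G21
G90
G0 X18.88 Y108.03
M3 S773
G01 X22.18 Y112.19 F632
G01 X37.33 Y113.57
G01 X58.80 Y112.89
G01 X81.04 Y110.85
G01 X98.51 Y108.15
G01 X105.67 Y105.50
M5
G0 X57.27 Y107.30
M3 S773
G01 X74.47 Y101.44 F632
G01 X88.37 Y92.83
G01 X98.98 Y81.50
G01 X106.30 Y67.42
G01 X110.33 Y50.62
G01 X111.06 Y31.07
M5
G0 X0.00 Y0.00

Since the viewBox matches the mm dimensions, user units are millimetres directly. The only transform is the Y-flip y_m = 135.66 − y_svg.

Shape 1 is a cubic bezier drawn with `<path>`. Its stroke #ff00ff means cut at S773, F632. After flipping Y the toolpath is (18.88,108.03) → (22.18,112.19) → (37.33,113.57) → (58.80,112.89) → (81.04,110.85) → (98.51,108.15) → (105.67,105.50).

Shape 2 is a quadratic bezier drawn with `<path>`. Its stroke #ff00ff means cut at S773, F632. After flipping Y the toolpath is (57.27,107.30) → (74.47,101.44) → (88.37,92.83) → (98.98,81.50) → (106.30,67.42) → (110.33,50.62) → (111.06,31.07).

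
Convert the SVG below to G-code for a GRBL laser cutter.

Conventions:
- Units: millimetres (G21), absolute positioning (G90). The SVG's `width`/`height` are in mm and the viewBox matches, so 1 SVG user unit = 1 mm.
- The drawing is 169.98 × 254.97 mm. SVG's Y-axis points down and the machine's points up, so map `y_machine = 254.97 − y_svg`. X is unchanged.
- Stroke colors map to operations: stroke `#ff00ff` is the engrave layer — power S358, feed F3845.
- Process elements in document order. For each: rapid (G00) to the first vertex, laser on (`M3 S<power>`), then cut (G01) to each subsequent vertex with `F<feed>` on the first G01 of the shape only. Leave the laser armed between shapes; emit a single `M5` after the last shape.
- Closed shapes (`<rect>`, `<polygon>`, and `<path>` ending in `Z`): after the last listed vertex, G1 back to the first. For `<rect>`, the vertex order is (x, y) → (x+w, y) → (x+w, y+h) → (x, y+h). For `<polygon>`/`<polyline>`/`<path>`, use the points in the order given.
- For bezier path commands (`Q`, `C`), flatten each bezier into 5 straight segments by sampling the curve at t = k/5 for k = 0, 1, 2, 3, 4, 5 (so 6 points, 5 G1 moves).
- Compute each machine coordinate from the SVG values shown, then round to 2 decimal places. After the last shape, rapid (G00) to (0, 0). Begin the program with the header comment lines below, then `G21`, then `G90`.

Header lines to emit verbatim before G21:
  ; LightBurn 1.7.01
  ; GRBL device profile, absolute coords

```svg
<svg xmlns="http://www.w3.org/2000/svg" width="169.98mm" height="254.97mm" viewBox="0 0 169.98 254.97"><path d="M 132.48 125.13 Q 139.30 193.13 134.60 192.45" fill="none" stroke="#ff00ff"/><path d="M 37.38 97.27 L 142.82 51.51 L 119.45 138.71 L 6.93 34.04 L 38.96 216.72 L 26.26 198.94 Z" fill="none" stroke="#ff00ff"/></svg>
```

; LightBurn 1.7.01
; GRBL device profile, absolute coords
G21
G90
G00 X132.48 Y129.84
M3 S358
G01 X134.75 Y105.39 F3845
G01 X136.09 Y86.43
G01 X136.52 Y72.96
G01 X136.02 Y65.00
G01 X134.60 Y62.52
G00 X37.38 Y157.70
M3 S358
G01 X142.82 Y203.46 F3845
G01 X119.45 Y116.26
G01 X6.93 Y220.93
G01 X38.96 Y38.25
G01 X26.26 Y56.03
G01 X37.38 Y157.70
M5
G00 X0.00 Y0.00

1 u = 1 mm; y_m = 254.97 − y.

[1] `<path>` quadratic bezier, #ff00ff→engrave S358 F3845: (132.48,129.84) → (134.75,105.39) → (136.09,86.43) → (136.52,72.96) → (136.02,65.00) → (134.60,62.52)

[2] `<path>` closed polygon, #ff00ff→engrave S358 F3845: (37.38,157.70) → (142.82,203.46) → (119.45,116.26) → (6.93,220.93) → (38.96,38.25) → (26.26,56.03) → (37.38,157.70) (closed)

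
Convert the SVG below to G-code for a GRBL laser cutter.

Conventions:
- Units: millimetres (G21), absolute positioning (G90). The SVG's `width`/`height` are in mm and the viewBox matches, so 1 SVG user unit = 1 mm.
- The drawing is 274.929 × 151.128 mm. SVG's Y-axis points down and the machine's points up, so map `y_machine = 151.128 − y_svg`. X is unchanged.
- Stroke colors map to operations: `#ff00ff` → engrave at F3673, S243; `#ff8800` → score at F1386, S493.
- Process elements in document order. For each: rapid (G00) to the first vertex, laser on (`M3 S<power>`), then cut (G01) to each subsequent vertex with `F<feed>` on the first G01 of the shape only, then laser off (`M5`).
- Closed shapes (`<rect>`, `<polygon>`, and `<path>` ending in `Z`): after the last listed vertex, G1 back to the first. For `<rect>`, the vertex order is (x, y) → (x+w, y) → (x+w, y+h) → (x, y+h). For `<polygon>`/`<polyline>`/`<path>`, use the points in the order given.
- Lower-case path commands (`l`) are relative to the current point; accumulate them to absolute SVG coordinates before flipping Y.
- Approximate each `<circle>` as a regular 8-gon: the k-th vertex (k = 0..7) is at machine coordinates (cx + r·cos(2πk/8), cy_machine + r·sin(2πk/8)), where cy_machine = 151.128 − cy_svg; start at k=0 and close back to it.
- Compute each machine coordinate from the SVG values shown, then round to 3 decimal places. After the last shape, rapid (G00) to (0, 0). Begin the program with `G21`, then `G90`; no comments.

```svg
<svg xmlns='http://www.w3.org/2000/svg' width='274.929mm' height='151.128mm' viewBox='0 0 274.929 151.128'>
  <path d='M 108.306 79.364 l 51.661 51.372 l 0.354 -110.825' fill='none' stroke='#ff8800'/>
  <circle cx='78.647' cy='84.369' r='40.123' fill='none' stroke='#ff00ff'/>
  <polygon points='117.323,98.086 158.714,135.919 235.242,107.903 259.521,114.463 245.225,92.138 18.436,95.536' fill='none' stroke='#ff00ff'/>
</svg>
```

G21
G90
G00 X108.306 Y71.764
M3 S493
G01 X159.967 Y20.392 F1386
G01 X160.321 Y131.217
M5
G00 X118.770 Y66.759
M3 S243
G01 X107.018 Y95.130 F3673
G01 X78.647 Y106.882
G01 X50.276 Y95.130
G01 X38.524 Y66.759
G01 X50.276 Y38.388
G01 X78.647 Y26.636
G01 X107.018 Y38.388
G01 X118.770 Y66.759
M5
G00 X117.323 Y53.042
M3 S243
G01 X158.714 Y15.209 F3673
G01 X235.242 Y43.225
G01 X259.521 Y36.665
G01 X245.225 Y58.990
G01 X18.436 Y55.592
G01 X117.323 Y53.042
M5
G00 X0.000 Y0.000

Since the viewBox matches the mm dimensions, user units are millimetres directly. The only transform is the Y-flip y_m = 151.128 − y_svg.

Shape 1 is a open polyline drawn with `<path>`. Its stroke #ff8800 means score at S493, F1386. After flipping Y the toolpath is (108.306,71.764) → (159.967,20.392) → (160.321,131.217).

Shape 2 is a circle drawn with `<circle>`. Its stroke #ff00ff means engrave at S243, F3673. After flipping Y the toolpath is (118.770,66.759) → (107.018,95.130) → (78.647,106.882) → (50.276,95.130) → (38.524,66.759) → (50.276,38.388) → (78.647,26.636) → (107.018,38.388) → (118.770,66.759), returning to the start.

Shape 3 is a closed polygon drawn with `<polygon>`. Its stroke #ff00ff means engrave at S243, F3673. After flipping Y the toolpath is (117.323,53.042) → (158.714,15.209) → (235.242,43.225) → (259.521,36.665) → (245.225,58.990) → (18.436,55.592) → (117.323,53.042), returning to the start.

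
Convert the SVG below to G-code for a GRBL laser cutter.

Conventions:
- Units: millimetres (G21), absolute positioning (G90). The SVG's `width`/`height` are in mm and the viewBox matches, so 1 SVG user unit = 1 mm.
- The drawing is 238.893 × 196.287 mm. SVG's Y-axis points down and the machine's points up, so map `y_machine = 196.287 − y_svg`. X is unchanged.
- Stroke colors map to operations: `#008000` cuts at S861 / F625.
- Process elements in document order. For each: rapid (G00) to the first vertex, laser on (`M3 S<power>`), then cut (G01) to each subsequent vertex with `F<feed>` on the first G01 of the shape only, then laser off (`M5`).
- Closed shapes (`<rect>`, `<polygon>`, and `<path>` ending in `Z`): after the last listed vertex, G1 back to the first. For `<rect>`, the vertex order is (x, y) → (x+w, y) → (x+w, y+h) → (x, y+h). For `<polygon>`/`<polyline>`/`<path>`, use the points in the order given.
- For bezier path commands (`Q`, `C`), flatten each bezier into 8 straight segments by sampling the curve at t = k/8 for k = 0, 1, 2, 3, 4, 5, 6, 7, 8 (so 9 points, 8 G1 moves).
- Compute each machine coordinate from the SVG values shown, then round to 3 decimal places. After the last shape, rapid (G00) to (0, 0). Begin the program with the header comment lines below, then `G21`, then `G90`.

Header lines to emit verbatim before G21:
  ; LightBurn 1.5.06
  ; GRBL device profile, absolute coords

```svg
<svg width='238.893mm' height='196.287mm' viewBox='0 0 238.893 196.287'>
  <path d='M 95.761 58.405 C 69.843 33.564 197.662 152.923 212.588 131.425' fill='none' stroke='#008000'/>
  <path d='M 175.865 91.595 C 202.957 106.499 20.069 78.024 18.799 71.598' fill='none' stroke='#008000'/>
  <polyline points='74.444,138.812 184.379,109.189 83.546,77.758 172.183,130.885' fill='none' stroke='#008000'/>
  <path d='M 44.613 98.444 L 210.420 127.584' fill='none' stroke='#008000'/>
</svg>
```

; LightBurn 1.5.06
; GRBL device profile, absolute coords
G21
G90
G00 X95.761 Y137.882
M3 S861
G01 X92.727 Y140.995 F625
G01 X100.982 Y133.929
G01 X117.400 Y120.026
G01 X138.858 Y102.626
G01 X162.230 Y85.068
G01 X184.392 Y70.695
G01 X202.220 Y62.846
G01 X212.588 Y64.862
M5
G00 X175.865 Y104.692
M3 S861
G01 X176.947 Y101.009 F625
G01 X162.931 Y100.625
G01 X138.409 Y102.775
G01 X107.968 Y106.692
G01 X76.197 Y111.608
G01 X47.686 Y116.758
G01 X27.024 Y121.373
G01 X18.799 Y124.689
M5
G00 X74.444 Y57.475
M3 S861
G01 X184.379 Y87.098 F625
G01 X83.546 Y118.529
G01 X172.183 Y65.402
M5
G00 X44.613 Y97.843
M3 S861
G01 X210.420 Y68.703 F625
M5
G00 X0.000 Y0.000

viewBox `0 0 238.893 196.287` with mm width/height → 1 unit = 1 mm. Flip: y_m = 196.287 − y_svg.

**Shape 1** — `<path>` cubic bezier, stroke `#008000` → cut (S861, F625). Control points (SVG): P0=(95.761,58.405), P1=(69.843,33.564), P2=(197.662,152.923), P3=(212.588,131.425); sampled at t=k/8. Machine vertices: (95.761,137.882) → (92.727,140.995) → (100.982,133.929) → (117.400,120.026) → (138.858,102.626) → (162.230,85.068) → (184.392,70.695) → (202.220,62.846) → (212.588,64.862). Open path.

**Shape 2** — `<path>` cubic bezier, stroke `#008000` → cut (S861, F625). Control points (SVG): P0=(175.865,91.595), P1=(202.957,106.499), P2=(20.069,78.024), P3=(18.799,71.598); sampled at t=k/8. Machine vertices: (175.865,104.692) → (176.947,101.009) → (162.931,100.625) → (138.409,102.775) → (107.968,106.692) → (76.197,111.608) → (47.686,116.758) → (27.024,121.373) → (18.799,124.689). Open path.

**Shape 3** — `<polyline>` open polyline, stroke `#008000` → cut (S861, F625). Machine vertices: (74.444,57.475) → (184.379,87.098) → (83.546,118.529) → (172.183,65.402). Open path.

**Shape 4** — `<path>` line segment, stroke `#008000` → cut (S861, F625). Machine vertices: (44.613,97.843) → (210.420,68.703). Open path.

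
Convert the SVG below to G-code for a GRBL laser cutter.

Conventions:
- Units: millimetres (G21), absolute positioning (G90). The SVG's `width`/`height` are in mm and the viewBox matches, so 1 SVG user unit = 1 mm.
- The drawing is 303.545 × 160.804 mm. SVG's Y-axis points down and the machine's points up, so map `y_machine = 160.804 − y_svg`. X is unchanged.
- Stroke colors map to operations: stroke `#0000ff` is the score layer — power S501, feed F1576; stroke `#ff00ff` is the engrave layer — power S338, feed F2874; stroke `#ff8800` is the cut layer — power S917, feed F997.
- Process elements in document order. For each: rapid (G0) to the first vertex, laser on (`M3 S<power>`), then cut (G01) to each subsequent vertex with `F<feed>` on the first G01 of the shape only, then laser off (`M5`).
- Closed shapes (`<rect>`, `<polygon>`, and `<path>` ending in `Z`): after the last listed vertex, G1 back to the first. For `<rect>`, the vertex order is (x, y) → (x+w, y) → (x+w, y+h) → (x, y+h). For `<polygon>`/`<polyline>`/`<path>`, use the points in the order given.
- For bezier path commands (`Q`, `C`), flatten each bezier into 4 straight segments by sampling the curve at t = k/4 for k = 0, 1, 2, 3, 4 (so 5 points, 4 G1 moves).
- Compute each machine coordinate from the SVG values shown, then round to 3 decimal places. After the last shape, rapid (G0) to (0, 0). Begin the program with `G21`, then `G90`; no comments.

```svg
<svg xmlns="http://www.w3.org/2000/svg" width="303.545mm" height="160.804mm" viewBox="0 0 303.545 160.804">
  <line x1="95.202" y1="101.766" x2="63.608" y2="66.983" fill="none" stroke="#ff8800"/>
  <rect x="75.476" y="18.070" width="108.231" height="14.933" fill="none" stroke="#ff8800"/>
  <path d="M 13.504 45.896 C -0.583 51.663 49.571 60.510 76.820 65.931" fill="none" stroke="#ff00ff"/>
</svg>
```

1 u = 1 mm; y_m = 160.804 − y.

[1] `<line>` line segment, #ff8800→cut S917 F997: (95.202,59.038) → (63.608,93.821)

[2] `<rect>` rectangle, #ff8800→cut S917 F997: (75.476,142.734) → (183.707,142.734) → (183.707,127.801) → (75.476,127.801) → (75.476,142.734) (closed)

[3] `<path>` cubic bezier, #ff00ff→engrave S338 F2874: (13.504,114.908) → (13.622,110.107) → (29.661,104.761) → (53.450,99.479) → (76.820,94.873)

G21
G90
G0 X95.202 Y59.038
M3 S917
G01 X63.608 Y93.821 F997
M5
G0 X75.476 Y142.734
M3 S917
G01 X183.707 Y142.734 F997
G01 X183.707 Y127.801
G01 X75.476 Y127.801
G01 X75.476 Y142.734
M5
G0 X13.504 Y114.908
M3 S338
G01 X13.622 Y110.107 F2874
G01 X29.661 Y104.761
G01 X53.450 Y99.479
G01 X76.820 Y94.873
M5
G0 X0.000 Y0.000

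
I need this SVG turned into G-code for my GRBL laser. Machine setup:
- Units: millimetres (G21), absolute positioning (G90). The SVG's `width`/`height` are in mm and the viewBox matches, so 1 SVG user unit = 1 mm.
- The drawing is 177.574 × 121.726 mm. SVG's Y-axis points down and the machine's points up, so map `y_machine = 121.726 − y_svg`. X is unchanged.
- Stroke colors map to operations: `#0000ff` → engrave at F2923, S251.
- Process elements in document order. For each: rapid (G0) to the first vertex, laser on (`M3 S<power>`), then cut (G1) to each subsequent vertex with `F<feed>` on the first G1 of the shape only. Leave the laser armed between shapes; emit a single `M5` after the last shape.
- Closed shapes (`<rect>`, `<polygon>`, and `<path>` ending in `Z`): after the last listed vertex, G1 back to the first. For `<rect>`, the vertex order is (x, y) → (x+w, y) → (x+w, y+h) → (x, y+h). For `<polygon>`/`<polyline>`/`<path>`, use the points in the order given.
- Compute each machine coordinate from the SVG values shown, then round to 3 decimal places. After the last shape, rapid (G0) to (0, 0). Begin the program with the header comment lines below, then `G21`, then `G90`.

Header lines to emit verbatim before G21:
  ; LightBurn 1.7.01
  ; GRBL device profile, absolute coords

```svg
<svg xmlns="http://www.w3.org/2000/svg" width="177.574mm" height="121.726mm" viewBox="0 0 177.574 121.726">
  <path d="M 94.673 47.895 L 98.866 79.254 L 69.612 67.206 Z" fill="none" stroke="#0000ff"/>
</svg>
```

Since the viewBox matches the mm dimensions, user units are millimetres directly. The only transform is the Y-flip y_m = 121.726 − y_svg.

Shape 1 is a regular polygon drawn with `<path>`. Its stroke #0000ff means engrave at S251, F2923. After flipping Y the toolpath is (94.673,73.831) → (98.866,42.472) → (69.612,54.520) → (94.673,73.831), returning to the start.

; LightBurn 1.7.01
; GRBL device profile, absolute coords
G21
G90
G0 X94.673 Y73.831
M3 S251
G1 X98.866 Y42.472 F2923
G1 X69.612 Y54.520
G1 X94.673 Y73.831
M5
G0 X0.000 Y0.000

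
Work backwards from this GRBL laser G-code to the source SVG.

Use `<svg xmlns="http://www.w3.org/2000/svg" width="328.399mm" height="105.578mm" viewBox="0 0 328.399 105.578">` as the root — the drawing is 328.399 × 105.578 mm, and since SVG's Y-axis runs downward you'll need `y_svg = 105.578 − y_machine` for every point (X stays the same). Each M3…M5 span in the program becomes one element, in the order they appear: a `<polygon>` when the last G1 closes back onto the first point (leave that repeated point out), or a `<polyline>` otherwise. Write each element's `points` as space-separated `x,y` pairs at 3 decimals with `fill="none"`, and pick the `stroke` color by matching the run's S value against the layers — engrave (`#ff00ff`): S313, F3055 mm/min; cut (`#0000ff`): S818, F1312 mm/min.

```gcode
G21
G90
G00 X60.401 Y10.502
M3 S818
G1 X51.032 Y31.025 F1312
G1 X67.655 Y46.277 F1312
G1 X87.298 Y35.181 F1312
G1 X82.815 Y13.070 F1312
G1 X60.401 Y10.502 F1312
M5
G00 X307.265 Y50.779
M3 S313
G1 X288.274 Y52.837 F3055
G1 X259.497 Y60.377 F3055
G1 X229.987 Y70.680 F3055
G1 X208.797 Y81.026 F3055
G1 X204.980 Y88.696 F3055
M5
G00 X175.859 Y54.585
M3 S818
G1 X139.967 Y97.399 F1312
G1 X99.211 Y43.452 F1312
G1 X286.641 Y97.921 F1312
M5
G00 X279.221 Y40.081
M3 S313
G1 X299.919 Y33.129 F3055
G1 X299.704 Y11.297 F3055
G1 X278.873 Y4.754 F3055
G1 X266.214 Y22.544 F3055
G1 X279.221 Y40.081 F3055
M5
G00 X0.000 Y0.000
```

Machine Y-up, SVG Y-down with viewBox height 105.578, so y_svg = 105.578 − y_machine; X carries over.

Run 1: the run's S818 means `#0000ff` (cut). The run returns to its start, so emit a `<polygon>` with points (Y-flipped): 60.401,95.076 51.032,74.553 67.655,59.301 87.298,70.397 82.815,92.508.

Run 2: the run's S313 means `#ff00ff` (engrave). The run is open, so emit a `<polyline>` with points (Y-flipped): 307.265,54.799 288.274,52.741 259.497,45.201 229.987,34.898 208.797,24.552 204.980,16.882.

Run 3: power S818 maps to stroke `#0000ff` (cut). The run is open, so emit a `<polyline>` with points (Y-flipped): 175.859,50.993 139.967,8.179 99.211,62.126 286.641,7.657.

Run 4: S313 ⇒ engrave layer `#ff00ff`. The run returns to its start, so emit a `<polygon>` with points (Y-flipped): 279.221,65.497 299.919,72.449 299.704,94.281 278.873,100.824 266.214,83.034.

<svg xmlns="http://www.w3.org/2000/svg" width="328.399mm" height="105.578mm" viewBox="0 0 328.399 105.578">
  <polygon points="60.401,95.076 51.032,74.553 67.655,59.301 87.298,70.397 82.815,92.508" fill="none" stroke="#0000ff"/>
  <polyline points="307.265,54.799 288.274,52.741 259.497,45.201 229.987,34.898 208.797,24.552 204.980,16.882" fill="none" stroke="#ff00ff"/>
  <polyline points="175.859,50.993 139.967,8.179 99.211,62.126 286.641,7.657" fill="none" stroke="#0000ff"/>
  <polygon points="279.221,65.497 299.919,72.449 299.704,94.281 278.873,100.824 266.214,83.034" fill="none" stroke="#ff00ff"/>
</svg>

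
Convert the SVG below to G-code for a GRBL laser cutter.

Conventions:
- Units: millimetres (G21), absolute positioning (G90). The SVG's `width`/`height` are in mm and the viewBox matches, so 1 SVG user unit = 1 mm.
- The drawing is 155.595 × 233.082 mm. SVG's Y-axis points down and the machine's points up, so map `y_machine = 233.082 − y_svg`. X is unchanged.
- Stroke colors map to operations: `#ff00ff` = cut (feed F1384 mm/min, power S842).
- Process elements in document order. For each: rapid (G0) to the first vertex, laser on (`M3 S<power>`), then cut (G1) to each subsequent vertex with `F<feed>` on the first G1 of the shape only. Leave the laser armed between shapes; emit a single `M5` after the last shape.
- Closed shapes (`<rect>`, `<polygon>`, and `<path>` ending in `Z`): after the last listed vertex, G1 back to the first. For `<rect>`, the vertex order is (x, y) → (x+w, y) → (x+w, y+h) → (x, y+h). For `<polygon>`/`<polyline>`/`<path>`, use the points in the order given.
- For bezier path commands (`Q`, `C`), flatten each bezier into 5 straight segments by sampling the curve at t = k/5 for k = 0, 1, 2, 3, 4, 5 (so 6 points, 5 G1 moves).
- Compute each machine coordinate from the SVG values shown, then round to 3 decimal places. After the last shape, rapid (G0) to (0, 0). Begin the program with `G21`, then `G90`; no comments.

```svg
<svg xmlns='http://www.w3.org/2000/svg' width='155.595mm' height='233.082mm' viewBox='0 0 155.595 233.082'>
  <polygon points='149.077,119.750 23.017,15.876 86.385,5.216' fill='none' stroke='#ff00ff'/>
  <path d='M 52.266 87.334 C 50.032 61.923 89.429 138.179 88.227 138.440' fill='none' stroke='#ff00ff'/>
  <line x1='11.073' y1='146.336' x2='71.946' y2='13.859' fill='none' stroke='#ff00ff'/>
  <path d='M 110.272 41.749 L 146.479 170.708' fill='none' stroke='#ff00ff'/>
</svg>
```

G21
G90
G0 X149.077 Y113.332
M3 S842
G1 X23.017 Y217.206 F1384
G1 X86.385 Y227.866
G1 X149.077 Y113.332
G0 X52.266 Y145.748
M3 S842
G1 X55.263 Y150.216 F1384
G1 X64.305 Y138.811
G1 X75.445 Y120.062
G1 X84.734 Y102.497
G1 X88.227 Y94.642
G0 X11.073 Y86.746
M3 S842
G1 X71.946 Y219.223 F1384
G0 X110.272 Y191.333
M3 S842
G1 X146.479 Y62.374 F1384
M5
G0 X0.000 Y0.000

1 u = 1 mm; y_m = 233.082 − y.

[1] `<polygon>` closed polygon, #ff00ff→cut S842 F1384: (149.077,113.332) → (23.017,217.206) → (86.385,227.866) → (149.077,113.332) (closed)

[2] `<path>` cubic bezier, #ff00ff→cut S842 F1384: (52.266,145.748) → (55.263,150.216) → (64.305,138.811) → (75.445,120.062) → (84.734,102.497) → (88.227,94.642)

[3] `<line>` line segment, #ff00ff→cut S842 F1384: (11.073,86.746) → (71.946,219.223)

[4] `<path>` line segment, #ff00ff→cut S842 F1384: (110.272,191.333) → (146.479,62.374)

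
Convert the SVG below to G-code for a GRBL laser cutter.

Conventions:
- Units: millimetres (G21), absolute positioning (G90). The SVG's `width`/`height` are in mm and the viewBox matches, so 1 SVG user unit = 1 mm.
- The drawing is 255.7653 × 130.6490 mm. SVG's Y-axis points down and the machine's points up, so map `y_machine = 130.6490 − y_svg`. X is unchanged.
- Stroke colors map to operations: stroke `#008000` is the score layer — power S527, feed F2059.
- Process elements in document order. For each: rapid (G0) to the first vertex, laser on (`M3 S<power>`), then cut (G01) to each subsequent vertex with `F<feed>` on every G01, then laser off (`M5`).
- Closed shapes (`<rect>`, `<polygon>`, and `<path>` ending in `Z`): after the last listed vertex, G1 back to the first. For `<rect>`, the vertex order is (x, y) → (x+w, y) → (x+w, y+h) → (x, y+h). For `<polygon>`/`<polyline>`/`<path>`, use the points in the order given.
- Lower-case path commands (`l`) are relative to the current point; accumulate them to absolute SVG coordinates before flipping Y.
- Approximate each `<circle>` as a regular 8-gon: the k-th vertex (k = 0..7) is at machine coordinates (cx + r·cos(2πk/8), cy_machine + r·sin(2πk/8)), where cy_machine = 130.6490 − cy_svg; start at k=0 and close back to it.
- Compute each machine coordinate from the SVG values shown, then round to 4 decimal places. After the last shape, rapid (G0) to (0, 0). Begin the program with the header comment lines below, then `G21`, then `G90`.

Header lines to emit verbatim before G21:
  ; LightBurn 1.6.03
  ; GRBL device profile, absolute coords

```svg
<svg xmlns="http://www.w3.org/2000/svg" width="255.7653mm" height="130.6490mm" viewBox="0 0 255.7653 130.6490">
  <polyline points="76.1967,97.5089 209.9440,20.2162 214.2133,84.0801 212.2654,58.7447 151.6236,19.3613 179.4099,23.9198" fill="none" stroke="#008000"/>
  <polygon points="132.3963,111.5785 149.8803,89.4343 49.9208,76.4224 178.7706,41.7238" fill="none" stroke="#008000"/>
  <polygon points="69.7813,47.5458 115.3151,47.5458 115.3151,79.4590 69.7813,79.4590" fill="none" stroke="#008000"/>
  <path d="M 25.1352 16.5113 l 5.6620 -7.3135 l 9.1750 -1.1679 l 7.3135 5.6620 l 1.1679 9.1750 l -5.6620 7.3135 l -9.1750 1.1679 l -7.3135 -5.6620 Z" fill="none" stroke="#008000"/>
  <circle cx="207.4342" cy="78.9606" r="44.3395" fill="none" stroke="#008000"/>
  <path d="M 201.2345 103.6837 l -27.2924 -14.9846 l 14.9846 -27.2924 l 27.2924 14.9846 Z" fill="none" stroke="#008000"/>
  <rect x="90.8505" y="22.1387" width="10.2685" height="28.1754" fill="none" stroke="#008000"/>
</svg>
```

1 u = 1 mm; y_m = 130.6490 − y.

[1] `<polyline>` open polyline, #008000→score S527 F2059: (76.1967,33.1401) → (209.9440,110.4328) → (214.2133,46.5689) → (212.2654,71.9043) → (151.6236,111.2877) → (179.4099,106.7292)

[2] `<polygon>` closed polygon, #008000→score S527 F2059: (132.3963,19.0705) → (149.8803,41.2147) → (49.9208,54.2266) → (178.7706,88.9252) → (132.3963,19.0705) (closed)

[3] `<polygon>` rectangle, #008000→score S527 F2059: (69.7813,83.1032) → (115.3151,83.1032) → (115.3151,51.1900) → (69.7813,51.1900) → (69.7813,83.1032) (closed)

[4] `<path>` regular polygon, #008000→score S527 F2059: (25.1352,114.1377) → (30.7972,121.4512) → (39.9722,122.6191) → (47.2857,116.9571) → (48.4536,107.7821) → (42.7916,100.4686) → (33.6166,99.3007) → (26.3031,104.9627) → (25.1352,114.1377) (closed)

[5] `<circle>` circle, #008000→score S527 F2059: (251.7737,51.6884) → (238.7870,83.0412) → (207.4342,96.0279) → (176.0814,83.0412) → (163.0947,51.6884) → (176.0814,20.3356) → (207.4342,7.3489) → (238.7870,20.3356) → (251.7737,51.6884) (closed)

[6] `<path>` regular polygon, #008000→score S527 F2059: (201.2345,26.9653) → (173.9421,41.9499) → (188.9267,69.2423) → (216.2191,54.2577) → (201.2345,26.9653) (closed)

[7] `<rect>` rectangle, #008000→score S527 F2059: (90.8505,108.5103) → (101.1190,108.5103) → (101.1190,80.3349) → (90.8505,80.3349) → (90.8505,108.5103) (closed)

; LightBurn 1.6.03
; GRBL device profile, absolute coords
G21
G90
G0 X76.1967 Y33.1401
M3 S527
G01 X209.9440 Y110.4328 F2059
G01 X214.2133 Y46.5689 F2059
G01 X212.2654 Y71.9043 F2059
G01 X151.6236 Y111.2877 F2059
G01 X179.4099 Y106.7292 F2059
M5
G0 X132.3963 Y19.0705
M3 S527
G01 X149.8803 Y41.2147 F2059
G01 X49.9208 Y54.2266 F2059
G01 X178.7706 Y88.9252 F2059
G01 X132.3963 Y19.0705 F2059
M5
G0 X69.7813 Y83.1032
M3 S527
G01 X115.3151 Y83.1032 F2059
G01 X115.3151 Y51.1900 F2059
G01 X69.7813 Y51.1900 F2059
G01 X69.7813 Y83.1032 F2059
M5
G0 X25.1352 Y114.1377
M3 S527
G01 X30.7972 Y121.4512 F2059
G01 X39.9722 Y122.6191 F2059
G01 X47.2857 Y116.9571 F2059
G01 X48.4536 Y107.7821 F2059
G01 X42.7916 Y100.4686 F2059
G01 X33.6166 Y99.3007 F2059
G01 X26.3031 Y104.9627 F2059
G01 X25.1352 Y114.1377 F2059
M5
G0 X251.7737 Y51.6884
M3 S527
G01 X238.7870 Y83.0412 F2059
G01 X207.4342 Y96.0279 F2059
G01 X176.0814 Y83.0412 F2059
G01 X163.0947 Y51.6884 F2059
G01 X176.0814 Y20.3356 F2059
G01 X207.4342 Y7.3489 F2059
G01 X238.7870 Y20.3356 F2059
G01 X251.7737 Y51.6884 F2059
M5
G0 X201.2345 Y26.9653
M3 S527
G01 X173.9421 Y41.9499 F2059
G01 X188.9267 Y69.2423 F2059
G01 X216.2191 Y54.2577 F2059
G01 X201.2345 Y26.9653 F2059
M5
G0 X90.8505 Y108.5103
M3 S527
G01 X101.1190 Y108.5103 F2059
G01 X101.1190 Y80.3349 F2059
G01 X90.8505 Y80.3349 F2059
G01 X90.8505 Y108.5103 F2059
M5
G0 X0.0000 Y0.0000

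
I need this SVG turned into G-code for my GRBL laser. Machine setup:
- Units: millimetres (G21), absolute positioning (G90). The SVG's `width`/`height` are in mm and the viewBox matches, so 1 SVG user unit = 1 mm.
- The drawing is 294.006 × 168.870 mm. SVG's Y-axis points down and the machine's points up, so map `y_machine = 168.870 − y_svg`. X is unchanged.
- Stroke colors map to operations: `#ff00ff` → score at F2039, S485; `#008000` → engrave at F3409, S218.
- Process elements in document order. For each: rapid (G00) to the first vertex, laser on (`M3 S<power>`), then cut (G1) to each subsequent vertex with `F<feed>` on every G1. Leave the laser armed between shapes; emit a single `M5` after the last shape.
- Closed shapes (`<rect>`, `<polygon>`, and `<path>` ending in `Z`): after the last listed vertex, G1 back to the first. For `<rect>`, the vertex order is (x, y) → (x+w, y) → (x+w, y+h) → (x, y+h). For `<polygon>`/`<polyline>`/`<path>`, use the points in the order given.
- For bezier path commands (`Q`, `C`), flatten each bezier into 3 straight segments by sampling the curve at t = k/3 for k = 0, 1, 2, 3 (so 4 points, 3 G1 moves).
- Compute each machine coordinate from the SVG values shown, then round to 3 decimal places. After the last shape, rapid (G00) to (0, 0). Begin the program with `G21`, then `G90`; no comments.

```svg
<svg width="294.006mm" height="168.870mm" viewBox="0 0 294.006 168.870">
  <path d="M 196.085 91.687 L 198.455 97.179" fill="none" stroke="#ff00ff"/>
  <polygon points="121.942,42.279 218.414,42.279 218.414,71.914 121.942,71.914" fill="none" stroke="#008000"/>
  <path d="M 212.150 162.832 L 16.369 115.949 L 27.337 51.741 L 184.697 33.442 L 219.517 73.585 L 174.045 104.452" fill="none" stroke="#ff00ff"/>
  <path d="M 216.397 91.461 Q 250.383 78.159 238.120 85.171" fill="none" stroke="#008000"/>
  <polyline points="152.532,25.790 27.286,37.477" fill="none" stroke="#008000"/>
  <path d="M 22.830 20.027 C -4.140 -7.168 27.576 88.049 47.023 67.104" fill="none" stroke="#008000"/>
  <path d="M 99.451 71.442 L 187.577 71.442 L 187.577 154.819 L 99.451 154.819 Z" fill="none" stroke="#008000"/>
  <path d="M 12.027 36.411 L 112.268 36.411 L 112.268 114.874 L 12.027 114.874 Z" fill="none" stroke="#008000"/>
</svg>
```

G21
G90
G00 X196.085 Y77.183
M3 S485
G1 X198.455 Y71.691 F2039
G00 X121.942 Y126.591
M3 S218
G1 X218.414 Y126.591 F3409
G1 X218.414 Y96.956 F3409
G1 X121.942 Y96.956 F3409
G1 X121.942 Y126.591 F3409
G00 X212.150 Y6.038
M3 S485
G1 X16.369 Y52.921 F2039
G1 X27.337 Y117.129 F2039
G1 X184.697 Y135.428 F2039
G1 X219.517 Y95.285 F2039
G1 X174.045 Y64.418 F2039
G00 X216.397 Y77.409
M3 S218
G1 X233.916 Y84.020 F3409
G1 X241.157 Y86.117 F3409
G1 X238.120 Y83.699 F3409
G00 X152.532 Y143.080
M3 S218
G1 X27.286 Y131.393 F3409
G00 X22.830 Y148.843
M3 S218
G1 X12.794 Y144.070 F3409
G1 X26.114 Y110.706 F3409
G1 X47.023 Y101.766 F3409
G00 X99.451 Y97.428
M3 S218
G1 X187.577 Y97.428 F3409
G1 X187.577 Y14.051 F3409
G1 X99.451 Y14.051 F3409
G1 X99.451 Y97.428 F3409
G00 X12.027 Y132.459
M3 S218
G1 X112.268 Y132.459 F3409
G1 X112.268 Y53.996 F3409
G1 X12.027 Y53.996 F3409
G1 X12.027 Y132.459 F3409
M5
G00 X0.000 Y0.000

1 u = 1 mm; y_m = 168.870 − y.

[1] `<path>` line segment, #ff00ff→score S485 F2039: (196.085,77.183) → (198.455,71.691)

[2] `<polygon>` rectangle, #008000→engrave S218 F3409: (121.942,126.591) → (218.414,126.591) → (218.414,96.956) → (121.942,96.956) → (121.942,126.591) (closed)

[3] `<path>` open polyline, #ff00ff→score S485 F2039: (212.150,6.038) → (16.369,52.921) → (27.337,117.129) → (184.697,135.428) → (219.517,95.285) → (174.045,64.418)

[4] `<path>` quadratic bezier, #008000→engrave S218 F3409: (216.397,77.409) → (233.916,84.020) → (241.157,86.117) → (238.120,83.699)

[5] `<polyline>` line segment, #008000→engrave S218 F3409: (152.532,143.080) → (27.286,131.393)

[6] `<path>` cubic bezier, #008000→engrave S218 F3409: (22.830,148.843) → (12.794,144.070) → (26.114,110.706) → (47.023,101.766)

[7] `<path>` rectangle, #008000→engrave S218 F3409: (99.451,97.428) → (187.577,97.428) → (187.577,14.051) → (99.451,14.051) → (99.451,97.428) (closed)

[8] `<path>` rectangle, #008000→engrave S218 F3409: (12.027,132.459) → (112.268,132.459) → (112.268,53.996) → (12.027,53.996) → (12.027,132.459) (closed)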